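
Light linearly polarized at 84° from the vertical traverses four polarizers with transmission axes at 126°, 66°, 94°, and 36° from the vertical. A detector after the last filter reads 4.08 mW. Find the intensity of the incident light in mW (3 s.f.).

By Malus's law, I₁ = I₀ cos²(126° − 84°) = I₀ cos²(42°) = 0.5523 I₀.
I₂ = I₁ cos²(66° − 126°) = 0.5523 I₀ · cos²(60°) = 0.1381 I₀.
I₃ = I₂ cos²(94° − 66°) = 0.1381 I₀ · cos²(28°) = 0.1076 I₀.
I₄ = I₃ cos²(36° − 94°) = 0.1076 I₀ · cos²(58°) = 0.03023 I₀.
So 4.08 mW = 0.03023 I₀, giving I₀ = 4.08/0.03023 = 135 mW.

I₀ ≈ 135 mW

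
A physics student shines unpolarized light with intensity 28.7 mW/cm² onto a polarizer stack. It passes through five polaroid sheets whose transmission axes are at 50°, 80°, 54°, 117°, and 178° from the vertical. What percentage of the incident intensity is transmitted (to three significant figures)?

≈ 1.47%

Unpolarized light through the first polarizer → I₁ = 28.7 mW/cm²/2 = 14.35 mW/cm², polarized at 50°.
I₂ = I₁ · cos²(30°) = 14.35 · 0.75 = 10.76 mW/cm².
I₃ = I₂ · cos²(26°) = 10.76 · 0.8078 = 8.694 mW/cm².
I₄ = I₃ · cos²(63°) = 8.694 · 0.2061 = 1.792 mW/cm².
I₅ = I₄ · cos²(61°) = 1.792 · 0.235 = 0.4212 mW/cm².
That is 1.468% of the incident intensity.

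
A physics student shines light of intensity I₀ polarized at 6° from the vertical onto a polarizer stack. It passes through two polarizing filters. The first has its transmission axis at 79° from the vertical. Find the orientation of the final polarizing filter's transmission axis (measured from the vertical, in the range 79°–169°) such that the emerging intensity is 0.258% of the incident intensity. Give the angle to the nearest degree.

By Malus's law, I₁ = I₀ cos²(79° − 6°) = I₀ cos²(73°) = 0.08548 I₀.
Need I₂/I₀ = 0.00258, so cos²(θ − 79°) = 0.00258 / 0.08548 = 0.03018.
θ − 79° = arccos(√0.03018) = 80.0°, giving θ ≈ 79 + 80.0 = 159.0°.

θ ≈ 159°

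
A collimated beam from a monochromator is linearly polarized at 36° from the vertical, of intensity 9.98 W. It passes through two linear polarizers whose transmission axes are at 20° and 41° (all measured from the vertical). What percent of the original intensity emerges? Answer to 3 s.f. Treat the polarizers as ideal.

≈ 80.5%

By Malus's law, I₁ = 9.98 W · cos²(16°) = 9.222 W.
I₂ = I₁ · cos²(21°) = 9.222 · 0.8716 = 8.037 W.
That is 80.54% of the incident intensity.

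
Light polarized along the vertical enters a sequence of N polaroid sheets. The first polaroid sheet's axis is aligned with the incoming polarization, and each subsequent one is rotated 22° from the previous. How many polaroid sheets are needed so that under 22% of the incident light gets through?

First polarizer is aligned with the polarization: full transmission.
Each further stage multiplies by cos²(22°) = 0.8597.
After N polarizers: T = 0.8597^(N−1). Require T < 0.22 ⇒ N−1 > ln(0.22)/ln(0.8597) = 10.01, so N−1 ≥ 11 and N = 12.
Check: N=12 gives T = 0.1895 < 0.22; N=11 gives T = 0.2205.

N = 12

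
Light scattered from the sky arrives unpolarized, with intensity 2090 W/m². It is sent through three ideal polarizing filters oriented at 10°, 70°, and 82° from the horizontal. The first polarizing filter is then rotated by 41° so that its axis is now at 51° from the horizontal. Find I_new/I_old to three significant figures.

I_new/I_old ≈ 3.58

Before rotation:
Unpolarized light through the first polarizer → I₁ = ½ I₀, now polarized at 10°.
I₂ = I₁ cos²(70° − 10°) = 0.5 I₀ · cos²(60°) = 0.125 I₀.
I₃ = I₂ cos²(82° − 70°) = 0.125 I₀ · cos²(12°) = 0.1196 I₀.
After rotation:
Unpolarized light through the first polarizer → I₁ = ½ I₀, now polarized at 51°.
I₂ = I₁ cos²(70° − 51°) = 0.5 I₀ · cos²(19°) = 0.447 I₀.
I₃ = I₂ cos²(82° − 70°) = 0.447 I₀ · cos²(12°) = 0.4277 I₀.
Ratio = 0.4277 / 0.1196 = 3.576.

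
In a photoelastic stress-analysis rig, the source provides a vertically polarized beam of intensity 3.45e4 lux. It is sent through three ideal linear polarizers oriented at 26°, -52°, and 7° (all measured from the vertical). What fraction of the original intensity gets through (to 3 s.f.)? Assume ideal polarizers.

I/I₀ ≈ 0.00926

By Malus's law, I₁ = 3.45e4 lux · cos²(26°) = 2.787e+04 lux.
I₂ = I₁ · cos²(78°) = 2.787e+04 · 0.04323 = 1205 lux.
I₃ = I₂ · cos²(59°) = 1205 · 0.2653 = 319.6 lux.
Transmitted fraction = 0.009263.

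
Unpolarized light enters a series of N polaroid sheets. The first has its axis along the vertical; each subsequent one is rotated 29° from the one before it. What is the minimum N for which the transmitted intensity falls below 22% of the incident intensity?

First polarizer halves the unpolarized light: factor 1/2.
Each further stage multiplies by cos²(29°) = 0.765.
After N polarizers: T = 0.5·0.765^(N−1). Require T < 0.22 ⇒ N−1 > ln(0.22/0.5)/ln(0.765) = 3.06, so N−1 ≥ 4 and N = 5.
Check: N=5 gives T = 0.1712 < 0.22; N=4 gives T = 0.2238.

N = 5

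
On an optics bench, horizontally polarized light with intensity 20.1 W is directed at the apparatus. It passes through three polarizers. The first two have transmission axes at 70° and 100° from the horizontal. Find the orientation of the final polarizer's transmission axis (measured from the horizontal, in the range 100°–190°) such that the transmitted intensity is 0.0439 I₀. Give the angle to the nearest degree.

θ ≈ 145°

By Malus's law, I₁ = I₀ cos²(70° − 0°) = I₀ cos²(70°) = 0.117 I₀.
I₂ = I₁ cos²(100° − 70°) = 0.117 I₀ · cos²(30°) = 0.08773 I₀.
Need I₃/I₀ = 0.0439, so cos²(θ − 100°) = 0.0439 / 0.08773 = 0.5004.
θ − 100° = arccos(√0.5004) = 45.0°, giving θ ≈ 100 + 45.0 = 145.0°.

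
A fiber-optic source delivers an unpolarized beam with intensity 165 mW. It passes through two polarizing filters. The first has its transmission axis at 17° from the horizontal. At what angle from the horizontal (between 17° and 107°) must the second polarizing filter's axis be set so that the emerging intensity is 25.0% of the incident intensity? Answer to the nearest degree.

Unpolarized light through the first polarizer → I₁ = ½ I₀, now polarized at 17°.
Need I₂/I₀ = 0.25, so cos²(θ − 17°) = 0.25 / 0.5 = 0.5.
θ − 17° = arccos(√0.5) = 45.0°, giving θ ≈ 17 + 45.0 = 62.0°.

θ ≈ 62°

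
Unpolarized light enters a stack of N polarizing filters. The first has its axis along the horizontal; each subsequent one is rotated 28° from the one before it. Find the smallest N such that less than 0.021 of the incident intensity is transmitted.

N = 14

First polarizer halves the unpolarized light: factor 1/2.
Each further stage multiplies by cos²(28°) = 0.7796.
After N polarizers: T = 0.5·0.7796^(N−1). Require T < 0.021 ⇒ N−1 > ln(0.021/0.5)/ln(0.7796) = 12.73, so N−1 ≥ 13 and N = 14.
Check: N=14 gives T = 0.01965 < 0.021; N=13 gives T = 0.0252.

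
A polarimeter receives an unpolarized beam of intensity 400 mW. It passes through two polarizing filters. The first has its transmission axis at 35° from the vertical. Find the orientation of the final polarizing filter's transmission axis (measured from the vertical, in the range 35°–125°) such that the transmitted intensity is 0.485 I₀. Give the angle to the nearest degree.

Unpolarized light through the first polarizer → I₁ = ½ I₀, now polarized at 35°.
Need I₂/I₀ = 0.485, so cos²(θ − 35°) = 0.485 / 0.5 = 0.97.
θ − 35° = arccos(√0.97) = 10.0°, giving θ ≈ 35 + 10.0 = 45.0°.

θ ≈ 45°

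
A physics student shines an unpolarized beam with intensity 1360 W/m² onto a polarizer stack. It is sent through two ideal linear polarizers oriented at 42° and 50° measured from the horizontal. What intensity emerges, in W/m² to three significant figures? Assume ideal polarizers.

I ≈ 667 W/m²

Unpolarized light through the first polarizer → I₁ = 1360 W/m²/2 = 680 W/m², polarized at 42°.
I₂ = I₁ · cos²(8°) = 680 · 0.9806 = 666.8 W/m².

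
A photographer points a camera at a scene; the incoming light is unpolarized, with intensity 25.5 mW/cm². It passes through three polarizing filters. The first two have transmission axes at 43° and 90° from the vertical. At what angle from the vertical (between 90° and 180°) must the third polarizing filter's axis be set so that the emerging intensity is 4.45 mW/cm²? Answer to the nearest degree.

Unpolarized light through the first polarizer → I₁ = ½ I₀, now polarized at 43°.
I₂ = I₁ cos²(90° − 43°) = 0.5 I₀ · cos²(47°) = 0.2326 I₀.
Target fraction: 4.45 / 25.5 mW/cm² = 0.1745 of I₀.
Need I₃/I₀ = 0.1745, so cos²(θ − 90°) = 0.1745 / 0.2326 = 0.7504.
θ − 90° = arccos(√0.7504) = 30.0°, giving θ ≈ 90 + 30.0 = 120.0°.

θ ≈ 120°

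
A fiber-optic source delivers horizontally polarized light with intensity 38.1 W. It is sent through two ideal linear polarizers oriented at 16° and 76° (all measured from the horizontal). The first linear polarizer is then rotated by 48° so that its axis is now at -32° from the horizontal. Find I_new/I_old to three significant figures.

I_new/I_old ≈ 0.297

Before rotation:
By Malus's law, I₁ = I₀ cos²(16° − 0°) = I₀ cos²(16°) = 0.924 I₀.
I₂ = I₁ cos²(76° − 16°) = 0.924 I₀ · cos²(60°) = 0.231 I₀.
After rotation:
I₁ = I₀ cos²(-32° − 0°) = I₀ cos²(32°) = 0.7192 I₀.
Angle between axes 1 and 2: 72°. I₂ = 0.7192 I₀ · cos²(72°) = 0.06868 I₀.
Ratio = 0.06868 / 0.231 = 0.2973.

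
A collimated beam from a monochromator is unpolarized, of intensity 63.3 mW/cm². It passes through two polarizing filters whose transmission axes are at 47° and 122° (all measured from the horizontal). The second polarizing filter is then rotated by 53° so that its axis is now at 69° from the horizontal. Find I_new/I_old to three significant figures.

I_new/I_old ≈ 12.8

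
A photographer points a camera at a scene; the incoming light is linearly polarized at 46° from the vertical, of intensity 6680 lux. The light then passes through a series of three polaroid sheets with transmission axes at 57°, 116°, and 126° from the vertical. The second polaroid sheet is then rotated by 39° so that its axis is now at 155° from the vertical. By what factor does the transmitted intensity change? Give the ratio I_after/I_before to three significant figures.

I_new/I_old ≈ 0.0576

Before rotation:
By Malus's law, I₁ = I₀ cos²(57° − 46°) = I₀ cos²(11°) = 0.9636 I₀.
I₂ = I₁ cos²(116° − 57°) = 0.9636 I₀ · cos²(59°) = 0.2556 I₀.
I₃ = I₂ cos²(126° − 116°) = 0.2556 I₀ · cos²(10°) = 0.2479 I₀.
After rotation:
I₁ = I₀ cos²(57° − 46°) = I₀ cos²(11°) = 0.9636 I₀.
Angle between axes 1 and 2: 82°. I₂ = 0.9636 I₀ · cos²(82°) = 0.01866 I₀.
I₃ = I₂ cos²(126° − 155°) = 0.01866 I₀ · cos²(29°) = 0.01428 I₀.
Ratio = 0.01428 / 0.2479 = 0.05759.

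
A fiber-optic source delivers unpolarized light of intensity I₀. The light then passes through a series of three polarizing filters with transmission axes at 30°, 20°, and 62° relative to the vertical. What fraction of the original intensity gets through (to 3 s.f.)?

≈ 0.268 I₀

Unpolarized light through the first polarizer → I₁ = ½ I₀, now polarized at 30°.
I₂ = I₁ cos²(20° − 30°) = 0.5 I₀ · cos²(10°) = 0.4849 I₀.
I₃ = I₂ cos²(62° − 20°) = 0.4849 I₀ · cos²(42°) = 0.2678 I₀.
Transmitted fraction = 0.2678.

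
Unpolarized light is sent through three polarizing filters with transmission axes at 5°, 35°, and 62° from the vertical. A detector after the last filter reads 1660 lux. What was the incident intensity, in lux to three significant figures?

Unpolarized light through the first polarizer → I₁ = ½ I₀, now polarized at 5°.
I₂ = I₁ cos²(35° − 5°) = 0.5 I₀ · cos²(30°) = 0.375 I₀.
I₃ = I₂ cos²(62° − 35°) = 0.375 I₀ · cos²(27°) = 0.2977 I₀.
So 1660 lux = 0.2977 I₀, giving I₀ = 1660/0.2977 = 5576 lux.

I₀ ≈ 5580 lux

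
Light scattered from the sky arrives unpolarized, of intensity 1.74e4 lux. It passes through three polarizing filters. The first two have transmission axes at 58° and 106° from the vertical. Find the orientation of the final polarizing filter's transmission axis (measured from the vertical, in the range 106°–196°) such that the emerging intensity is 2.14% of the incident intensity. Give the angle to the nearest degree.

θ ≈ 178°

Unpolarized light through the first polarizer → I₁ = ½ I₀, now polarized at 58°.
I₂ = I₁ cos²(106° − 58°) = 0.5 I₀ · cos²(48°) = 0.2239 I₀.
Need I₃/I₀ = 0.0214, so cos²(θ − 106°) = 0.0214 / 0.2239 = 0.09559.
θ − 106° = arccos(√0.09559) = 72.0°, giving θ ≈ 106 + 72.0 = 178.0°.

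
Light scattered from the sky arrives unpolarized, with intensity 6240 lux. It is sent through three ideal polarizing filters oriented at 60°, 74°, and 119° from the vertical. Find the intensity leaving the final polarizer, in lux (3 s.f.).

I ≈ 1470 lux

Unpolarized light through the first polarizer → I₁ = 6240 lux/2 = 3120 lux, polarized at 60°.
I₂ = I₁ · cos²(14°) = 3120 · 0.9415 = 2937 lux.
I₃ = I₂ · cos²(45°) = 2937 · 0.5 = 1469 lux.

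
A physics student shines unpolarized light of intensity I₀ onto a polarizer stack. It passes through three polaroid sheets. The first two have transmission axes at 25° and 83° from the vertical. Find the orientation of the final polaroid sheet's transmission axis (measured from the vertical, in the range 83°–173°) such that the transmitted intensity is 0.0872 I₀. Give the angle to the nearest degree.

θ ≈ 121°

Unpolarized light through the first polarizer → I₁ = ½ I₀, now polarized at 25°.
I₂ = I₁ cos²(83° − 25°) = 0.5 I₀ · cos²(58°) = 0.1404 I₀.
Need I₃/I₀ = 0.0872, so cos²(θ − 83°) = 0.0872 / 0.1404 = 0.6211.
θ − 83° = arccos(√0.6211) = 38.0°, giving θ ≈ 83 + 38.0 = 121.0°.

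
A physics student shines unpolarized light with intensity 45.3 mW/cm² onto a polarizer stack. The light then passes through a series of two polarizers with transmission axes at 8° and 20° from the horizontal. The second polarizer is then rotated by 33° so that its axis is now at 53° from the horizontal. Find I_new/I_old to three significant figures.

Before rotation:
Unpolarized light through the first polarizer → I₁ = ½ I₀, now polarized at 8°.
I₂ = I₁ cos²(20° − 8°) = 0.5 I₀ · cos²(12°) = 0.4784 I₀.
After rotation:
Unpolarized light through the first polarizer → I₁ = ½ I₀, now polarized at 8°.
I₂ = I₁ cos²(53° − 8°) = 0.5 I₀ · cos²(45°) = 0.25 I₀.
Ratio = 0.25 / 0.4784 = 0.5226.

I_new/I_old ≈ 0.523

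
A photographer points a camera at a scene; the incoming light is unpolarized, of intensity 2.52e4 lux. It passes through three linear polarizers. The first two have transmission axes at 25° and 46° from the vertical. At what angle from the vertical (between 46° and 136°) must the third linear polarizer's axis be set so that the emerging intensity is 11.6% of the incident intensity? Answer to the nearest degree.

θ ≈ 105°

Unpolarized light through the first polarizer → I₁ = ½ I₀, now polarized at 25°.
I₂ = I₁ cos²(46° − 25°) = 0.5 I₀ · cos²(21°) = 0.4358 I₀.
Need I₃/I₀ = 0.116, so cos²(θ − 46°) = 0.116 / 0.4358 = 0.2662.
θ − 46° = arccos(√0.2662) = 58.9°, giving θ ≈ 46 + 58.9 = 104.9°.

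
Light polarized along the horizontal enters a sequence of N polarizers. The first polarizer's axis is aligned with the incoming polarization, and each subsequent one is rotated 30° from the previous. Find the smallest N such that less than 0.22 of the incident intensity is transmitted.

N = 7

First polarizer is aligned with the polarization: full transmission.
Each further stage multiplies by cos²(30°) = 0.75.
After N polarizers: T = 0.75^(N−1). Require T < 0.22 ⇒ N−1 > ln(0.22)/ln(0.75) = 5.26, so N−1 ≥ 6 and N = 7.
Check: N=7 gives T = 0.178 < 0.22; N=6 gives T = 0.2373.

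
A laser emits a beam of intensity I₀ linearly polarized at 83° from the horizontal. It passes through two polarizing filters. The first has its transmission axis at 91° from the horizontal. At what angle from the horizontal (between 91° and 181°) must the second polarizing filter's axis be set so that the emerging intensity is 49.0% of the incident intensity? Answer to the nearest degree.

θ ≈ 136°

I₁ = I₀ cos²(91° − 83°) = I₀ cos²(8°) = 0.9806 I₀.
Need I₂/I₀ = 0.49, so cos²(θ − 91°) = 0.49 / 0.9806 = 0.4997.
θ − 91° = arccos(√0.4997) = 45.0°, giving θ ≈ 91 + 45.0 = 136.0°.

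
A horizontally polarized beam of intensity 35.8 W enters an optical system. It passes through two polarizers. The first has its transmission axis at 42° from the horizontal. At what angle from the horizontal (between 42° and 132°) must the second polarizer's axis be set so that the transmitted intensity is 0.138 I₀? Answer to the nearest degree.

I₁ = I₀ cos²(42° − 0°) = I₀ cos²(42°) = 0.5523 I₀.
Need I₂/I₀ = 0.138, so cos²(θ − 42°) = 0.138 / 0.5523 = 0.2499.
θ − 42° = arccos(√0.2499) = 60.0°, giving θ ≈ 42 + 60.0 = 102.0°.

θ ≈ 102°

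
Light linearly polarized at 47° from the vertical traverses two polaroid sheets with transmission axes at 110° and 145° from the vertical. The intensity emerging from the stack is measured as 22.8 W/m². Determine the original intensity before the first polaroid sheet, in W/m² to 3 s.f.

I₀ ≈ 165 W/m²

I₁ = I₀ cos²(110° − 47°) = I₀ cos²(63°) = 0.2061 I₀.
I₂ = I₁ cos²(145° − 110°) = 0.2061 I₀ · cos²(35°) = 0.1383 I₀.
So 22.8 W/m² = 0.1383 I₀, giving I₀ = 22.8/0.1383 = 164.9 W/m².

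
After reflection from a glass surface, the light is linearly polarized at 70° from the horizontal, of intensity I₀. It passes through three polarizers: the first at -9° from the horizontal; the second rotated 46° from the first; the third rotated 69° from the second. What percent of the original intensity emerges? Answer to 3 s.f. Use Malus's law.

≈ 0.226%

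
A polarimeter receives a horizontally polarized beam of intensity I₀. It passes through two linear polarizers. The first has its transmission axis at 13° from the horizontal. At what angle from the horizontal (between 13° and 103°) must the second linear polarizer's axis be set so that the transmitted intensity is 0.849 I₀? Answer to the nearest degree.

θ ≈ 32°

I₁ = I₀ cos²(13° − 0°) = I₀ cos²(13°) = 0.9494 I₀.
Need I₂/I₀ = 0.849, so cos²(θ − 13°) = 0.849 / 0.9494 = 0.8943.
θ − 13° = arccos(√0.8943) = 19.0°, giving θ ≈ 13 + 19.0 = 32.0°.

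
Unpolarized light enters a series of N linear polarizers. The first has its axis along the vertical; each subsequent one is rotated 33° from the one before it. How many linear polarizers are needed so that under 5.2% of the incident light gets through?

First polarizer halves the unpolarized light: factor 1/2.
Each further stage multiplies by cos²(33°) = 0.7034.
After N polarizers: T = 0.5·0.7034^(N−1). Require T < 0.052 ⇒ N−1 > ln(0.052/0.5)/ln(0.7034) = 6.43, so N−1 ≥ 7 and N = 8.
Check: N=8 gives T = 0.04258 < 0.052; N=7 gives T = 0.06054.

N = 8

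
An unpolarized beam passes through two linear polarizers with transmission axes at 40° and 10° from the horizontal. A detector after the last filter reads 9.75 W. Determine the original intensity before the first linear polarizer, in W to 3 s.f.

Unpolarized light through the first polarizer → I₁ = ½ I₀, now polarized at 40°.
I₂ = I₁ cos²(10° − 40°) = 0.5 I₀ · cos²(30°) = 0.375 I₀.
So 9.75 W = 0.375 I₀, giving I₀ = 9.75/0.375 = 26 W.

I₀ ≈ 26.0 W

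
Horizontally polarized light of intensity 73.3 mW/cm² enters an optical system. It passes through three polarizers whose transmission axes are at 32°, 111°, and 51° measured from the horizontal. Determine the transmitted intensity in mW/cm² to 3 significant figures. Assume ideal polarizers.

By Malus's law, I₁ = 73.3 mW/cm² · cos²(32°) = 52.72 mW/cm².
I₂ = I₁ · cos²(79°) = 52.72 · 0.03641 = 1.919 mW/cm².
I₃ = I₂ · cos²(60°) = 1.919 · 0.25 = 0.4798 mW/cm².

I ≈ 0.480 mW/cm²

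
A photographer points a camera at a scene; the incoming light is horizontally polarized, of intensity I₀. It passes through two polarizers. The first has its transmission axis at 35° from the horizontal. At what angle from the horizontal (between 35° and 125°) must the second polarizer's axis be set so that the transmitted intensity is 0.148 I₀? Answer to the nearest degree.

θ ≈ 97°

By Malus's law, I₁ = I₀ cos²(35° − 0°) = I₀ cos²(35°) = 0.671 I₀.
Need I₂/I₀ = 0.148, so cos²(θ − 35°) = 0.148 / 0.671 = 0.2206.
θ − 35° = arccos(√0.2206) = 62.0°, giving θ ≈ 35 + 62.0 = 97.0°.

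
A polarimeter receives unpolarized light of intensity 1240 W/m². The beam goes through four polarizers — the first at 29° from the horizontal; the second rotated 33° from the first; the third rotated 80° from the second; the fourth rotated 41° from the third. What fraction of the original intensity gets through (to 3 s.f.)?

I/I₀ ≈ 0.00604

Unpolarized light through the first polarizer → I₁ = 1240 W/m²/2 = 620 W/m², polarized at 29°.
I₂ = I₁ · cos²(33°) = 620 · 0.7034 = 436.1 W/m².
I₃ = I₂ · cos²(80°) = 436.1 · 0.03015 = 13.15 W/m².
I₄ = I₃ · cos²(41°) = 13.15 · 0.5696 = 7.49 W/m².
Transmitted fraction = 0.00604.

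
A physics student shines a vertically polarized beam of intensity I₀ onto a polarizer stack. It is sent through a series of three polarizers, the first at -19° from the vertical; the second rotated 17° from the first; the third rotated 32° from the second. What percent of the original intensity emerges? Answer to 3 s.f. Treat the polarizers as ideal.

≈ 58.8%

By Malus's law, I₁ = I₀ cos²(-19° − 0°) = I₀ cos²(19°) = 0.894 I₀.
I₂ = I₁ cos²(17°) = 0.894 · 0.9145 I₀ = 0.8176 I₀.
I₃ = I₂ cos²(32°) = 0.8176 · 0.7192 I₀ = 0.588 I₀.
That is 58.8% of the incident intensity.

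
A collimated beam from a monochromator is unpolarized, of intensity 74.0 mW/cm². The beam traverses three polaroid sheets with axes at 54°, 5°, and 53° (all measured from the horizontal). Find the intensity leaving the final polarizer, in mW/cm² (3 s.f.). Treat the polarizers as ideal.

I ≈ 7.13 mW/cm²

Unpolarized light through the first polarizer → I₁ = 74.0 mW/cm²/2 = 37 mW/cm², polarized at 54°.
I₂ = I₁ · cos²(49°) = 37 · 0.4304 = 15.93 mW/cm².
I₃ = I₂ · cos²(48°) = 15.93 · 0.4477 = 7.13 mW/cm².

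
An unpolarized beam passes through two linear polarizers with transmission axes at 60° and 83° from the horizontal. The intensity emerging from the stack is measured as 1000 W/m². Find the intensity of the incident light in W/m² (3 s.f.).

Unpolarized light through the first polarizer → I₁ = ½ I₀, now polarized at 60°.
I₂ = I₁ cos²(83° − 60°) = 0.5 I₀ · cos²(23°) = 0.4237 I₀.
So 1000 W/m² = 0.4237 I₀, giving I₀ = 1000/0.4237 = 2360 W/m².

I₀ ≈ 2360 W/m²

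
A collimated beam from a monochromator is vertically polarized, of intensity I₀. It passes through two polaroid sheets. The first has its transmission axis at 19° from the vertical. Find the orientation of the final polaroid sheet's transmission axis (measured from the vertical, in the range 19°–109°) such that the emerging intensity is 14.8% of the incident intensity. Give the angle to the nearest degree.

I₁ = I₀ cos²(19° − 0°) = I₀ cos²(19°) = 0.894 I₀.
Need I₂/I₀ = 0.148, so cos²(θ − 19°) = 0.148 / 0.894 = 0.1655.
θ − 19° = arccos(√0.1655) = 66.0°, giving θ ≈ 19 + 66.0 = 85.0°.

θ ≈ 85°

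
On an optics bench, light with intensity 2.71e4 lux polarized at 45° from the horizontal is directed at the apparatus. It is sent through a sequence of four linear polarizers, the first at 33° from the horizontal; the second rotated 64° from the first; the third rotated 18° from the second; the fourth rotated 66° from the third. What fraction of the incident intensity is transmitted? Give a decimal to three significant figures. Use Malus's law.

By Malus's law, I₁ = 2.71e4 lux · cos²(12°) = 2.593e+04 lux.
I₂ = I₁ · cos²(64°) = 2.593e+04 · 0.1922 = 4983 lux.
I₃ = I₂ · cos²(18°) = 4983 · 0.9045 = 4507 lux.
I₄ = I₃ · cos²(66°) = 4507 · 0.1654 = 745.6 lux.
Transmitted fraction = 0.02751.

I/I₀ ≈ 0.0275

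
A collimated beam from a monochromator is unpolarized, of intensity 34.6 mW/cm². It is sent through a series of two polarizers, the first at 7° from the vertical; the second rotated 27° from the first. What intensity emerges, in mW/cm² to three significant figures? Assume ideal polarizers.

Unpolarized light through the first polarizer → I₁ = 34.6 mW/cm²/2 = 17.3 mW/cm², polarized at 7°.
I₂ = I₁ · cos²(27°) = 17.3 · 0.7939 = 13.73 mW/cm².

I ≈ 13.7 mW/cm²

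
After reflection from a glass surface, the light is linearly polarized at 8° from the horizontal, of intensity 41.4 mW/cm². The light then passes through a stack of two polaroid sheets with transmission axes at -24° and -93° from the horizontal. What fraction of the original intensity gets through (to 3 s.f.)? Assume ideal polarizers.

I/I₀ ≈ 0.0924

I₁ = 41.4 mW/cm² · cos²(32°) = 29.77 mW/cm².
I₂ = I₁ · cos²(69°) = 29.77 · 0.1284 = 3.824 mW/cm².
Transmitted fraction = 0.09236.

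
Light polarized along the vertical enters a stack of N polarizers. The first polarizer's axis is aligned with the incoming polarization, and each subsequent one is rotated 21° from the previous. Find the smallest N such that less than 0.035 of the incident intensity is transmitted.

First polarizer is aligned with the polarization: full transmission.
Each further stage multiplies by cos²(21°) = 0.8716.
After N polarizers: T = 0.8716^(N−1). Require T < 0.035 ⇒ N−1 > ln(0.035)/ln(0.8716) = 24.39, so N−1 ≥ 25 and N = 26.
Check: N=26 gives T = 0.03218 < 0.035; N=25 gives T = 0.03692.

N = 26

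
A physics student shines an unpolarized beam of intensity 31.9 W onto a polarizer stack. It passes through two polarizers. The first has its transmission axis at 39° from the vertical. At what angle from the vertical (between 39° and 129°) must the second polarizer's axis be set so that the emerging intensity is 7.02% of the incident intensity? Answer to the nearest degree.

Unpolarized light through the first polarizer → I₁ = ½ I₀, now polarized at 39°.
Need I₂/I₀ = 0.0702, so cos²(θ − 39°) = 0.0702 / 0.5 = 0.1404.
θ − 39° = arccos(√0.1404) = 68.0°, giving θ ≈ 39 + 68.0 = 107.0°.

θ ≈ 107°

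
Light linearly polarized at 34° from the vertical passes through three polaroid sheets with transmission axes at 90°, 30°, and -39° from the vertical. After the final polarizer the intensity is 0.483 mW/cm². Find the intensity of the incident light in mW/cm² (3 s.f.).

I₀ ≈ 48.1 mW/cm²

I₁ = I₀ cos²(90° − 34°) = I₀ cos²(56°) = 0.3127 I₀.
I₂ = I₁ cos²(30° − 90°) = 0.3127 I₀ · cos²(60°) = 0.07817 I₀.
I₃ = I₂ cos²(-39° − 30°) = 0.07817 I₀ · cos²(69°) = 0.01004 I₀.
So 0.483 mW/cm² = 0.01004 I₀, giving I₀ = 0.483/0.01004 = 48.11 mW/cm².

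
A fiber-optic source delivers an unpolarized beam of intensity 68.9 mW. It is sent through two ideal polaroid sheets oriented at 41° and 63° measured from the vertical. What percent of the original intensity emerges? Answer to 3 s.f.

≈ 43.0%

Unpolarized light through the first polarizer → I₁ = 68.9 mW/2 = 34.45 mW, polarized at 41°.
I₂ = I₁ · cos²(22°) = 34.45 · 0.8597 = 29.62 mW.
That is 42.98% of the incident intensity.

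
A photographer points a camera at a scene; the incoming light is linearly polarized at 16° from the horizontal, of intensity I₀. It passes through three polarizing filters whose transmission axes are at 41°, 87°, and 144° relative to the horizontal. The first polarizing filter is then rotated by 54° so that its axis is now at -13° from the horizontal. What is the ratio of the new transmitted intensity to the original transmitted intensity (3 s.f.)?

I_new/I_old ≈ 0.0582

Before rotation:
I₁ = I₀ cos²(41° − 16°) = I₀ cos²(25°) = 0.8214 I₀.
I₂ = I₁ cos²(87° − 41°) = 0.8214 I₀ · cos²(46°) = 0.3964 I₀.
I₃ = I₂ cos²(144° − 87°) = 0.3964 I₀ · cos²(57°) = 0.1176 I₀.
After rotation:
I₁ = I₀ cos²(-13° − 16°) = I₀ cos²(29°) = 0.765 I₀.
Angle between axes 1 and 2: 80°. I₂ = 0.765 I₀ · cos²(80°) = 0.02307 I₀.
I₃ = I₂ cos²(144° − 87°) = 0.02307 I₀ · cos²(57°) = 0.006842 I₀.
Ratio = 0.006842 / 0.1176 = 0.05819.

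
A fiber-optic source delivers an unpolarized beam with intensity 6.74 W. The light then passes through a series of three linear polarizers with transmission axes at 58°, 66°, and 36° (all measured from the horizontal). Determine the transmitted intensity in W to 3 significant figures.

Unpolarized light through the first polarizer → I₁ = 6.74 W/2 = 3.37 W, polarized at 58°.
I₂ = I₁ · cos²(8°) = 3.37 · 0.9806 = 3.305 W.
I₃ = I₂ · cos²(30°) = 3.305 · 0.75 = 2.479 W.

I ≈ 2.48 W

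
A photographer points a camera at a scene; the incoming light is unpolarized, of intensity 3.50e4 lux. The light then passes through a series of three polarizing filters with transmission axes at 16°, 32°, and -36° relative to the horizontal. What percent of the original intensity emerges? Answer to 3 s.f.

≈ 6.48%

Unpolarized light through the first polarizer → I₁ = 3.50e4 lux/2 = 1.75e+04 lux, polarized at 16°.
I₂ = I₁ · cos²(16°) = 1.75e+04 · 0.924 = 1.617e+04 lux.
I₃ = I₂ · cos²(68°) = 1.617e+04 · 0.1403 = 2269 lux.
That is 6.483% of the incident intensity.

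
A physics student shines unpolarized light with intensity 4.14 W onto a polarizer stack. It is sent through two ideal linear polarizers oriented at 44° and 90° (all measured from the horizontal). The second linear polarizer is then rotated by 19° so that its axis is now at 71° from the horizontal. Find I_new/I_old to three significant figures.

I_new/I_old ≈ 1.65

Before rotation:
Unpolarized light through the first polarizer → I₁ = ½ I₀, now polarized at 44°.
I₂ = I₁ cos²(90° − 44°) = 0.5 I₀ · cos²(46°) = 0.2413 I₀.
After rotation:
Unpolarized light through the first polarizer → I₁ = ½ I₀, now polarized at 44°.
I₂ = I₁ cos²(71° − 44°) = 0.5 I₀ · cos²(27°) = 0.3969 I₀.
Ratio = 0.3969 / 0.2413 = 1.645.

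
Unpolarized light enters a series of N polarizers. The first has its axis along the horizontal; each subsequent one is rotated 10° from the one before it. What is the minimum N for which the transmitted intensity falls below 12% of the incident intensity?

N = 48

First polarizer halves the unpolarized light: factor 1/2.
Each further stage multiplies by cos²(10°) = 0.9698.
After N polarizers: T = 0.5·0.9698^(N−1). Require T < 0.12 ⇒ N−1 > ln(0.12/0.5)/ln(0.9698) = 46.61, so N−1 ≥ 47 and N = 48.
Check: N=48 gives T = 0.1186 < 0.12; N=47 gives T = 0.1223.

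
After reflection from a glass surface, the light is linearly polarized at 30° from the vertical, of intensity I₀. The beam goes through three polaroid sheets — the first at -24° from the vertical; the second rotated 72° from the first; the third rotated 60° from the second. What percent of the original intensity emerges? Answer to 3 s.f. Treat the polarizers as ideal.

≈ 0.825%

I₁ = I₀ cos²(-24° − 30°) = I₀ cos²(54°) = 0.3455 I₀.
I₂ = I₁ cos²(72°) = 0.3455 · 0.09549 I₀ = 0.03299 I₀.
I₃ = I₂ cos²(60°) = 0.03299 · 0.25 I₀ = 0.008248 I₀.
That is 0.8248% of the incident intensity.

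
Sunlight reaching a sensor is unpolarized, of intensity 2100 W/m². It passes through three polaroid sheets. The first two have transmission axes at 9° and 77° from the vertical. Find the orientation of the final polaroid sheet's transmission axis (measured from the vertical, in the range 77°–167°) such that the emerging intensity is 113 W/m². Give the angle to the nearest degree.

Unpolarized light through the first polarizer → I₁ = ½ I₀, now polarized at 9°.
I₂ = I₁ cos²(77° − 9°) = 0.5 I₀ · cos²(68°) = 0.07017 I₀.
Target fraction: 113 / 2100 W/m² = 0.05381 of I₀.
Need I₃/I₀ = 0.05381, so cos²(θ − 77°) = 0.05381 / 0.07017 = 0.7669.
θ − 77° = arccos(√0.7669) = 28.9°, giving θ ≈ 77 + 28.9 = 105.9°.

θ ≈ 106°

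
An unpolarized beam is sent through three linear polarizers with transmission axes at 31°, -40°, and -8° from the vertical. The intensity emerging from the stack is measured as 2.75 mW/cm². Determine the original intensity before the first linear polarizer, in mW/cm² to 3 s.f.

I₀ ≈ 72.2 mW/cm²

Unpolarized light through the first polarizer → I₁ = ½ I₀, now polarized at 31°.
I₂ = I₁ cos²(-40° − 31°) = 0.5 I₀ · cos²(71°) = 0.053 I₀.
I₃ = I₂ cos²(-8° + 40°) = 0.053 I₀ · cos²(32°) = 0.03811 I₀.
So 2.75 mW/cm² = 0.03811 I₀, giving I₀ = 2.75/0.03811 = 72.15 mW/cm².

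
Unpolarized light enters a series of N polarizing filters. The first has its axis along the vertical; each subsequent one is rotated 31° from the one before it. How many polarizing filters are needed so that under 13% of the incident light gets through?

First polarizer halves the unpolarized light: factor 1/2.
Each further stage multiplies by cos²(31°) = 0.7347.
After N polarizers: T = 0.5·0.7347^(N−1). Require T < 0.13 ⇒ N−1 > ln(0.13/0.5)/ln(0.7347) = 4.37, so N−1 ≥ 5 and N = 6.
Check: N=6 gives T = 0.1071 < 0.13; N=5 gives T = 0.1457.

N = 6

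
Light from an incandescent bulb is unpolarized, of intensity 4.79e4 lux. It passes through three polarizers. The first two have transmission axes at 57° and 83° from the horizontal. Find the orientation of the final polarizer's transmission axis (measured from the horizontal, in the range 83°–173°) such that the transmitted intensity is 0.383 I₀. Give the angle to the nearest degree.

Unpolarized light through the first polarizer → I₁ = ½ I₀, now polarized at 57°.
I₂ = I₁ cos²(83° − 57°) = 0.5 I₀ · cos²(26°) = 0.4039 I₀.
Need I₃/I₀ = 0.383, so cos²(θ − 83°) = 0.383 / 0.4039 = 0.9482.
θ − 83° = arccos(√0.9482) = 13.2°, giving θ ≈ 83 + 13.2 = 96.2°.

θ ≈ 96°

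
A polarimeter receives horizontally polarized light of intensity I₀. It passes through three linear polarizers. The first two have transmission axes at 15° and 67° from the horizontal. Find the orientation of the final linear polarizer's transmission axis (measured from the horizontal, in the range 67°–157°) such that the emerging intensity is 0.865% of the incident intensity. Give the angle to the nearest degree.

I₁ = I₀ cos²(15° − 0°) = I₀ cos²(15°) = 0.933 I₀.
I₂ = I₁ cos²(67° − 15°) = 0.933 I₀ · cos²(52°) = 0.3536 I₀.
Need I₃/I₀ = 0.00865, so cos²(θ − 67°) = 0.00865 / 0.3536 = 0.02446.
θ − 67° = arccos(√0.02446) = 81.0°, giving θ ≈ 67 + 81.0 = 148.0°.

θ ≈ 148°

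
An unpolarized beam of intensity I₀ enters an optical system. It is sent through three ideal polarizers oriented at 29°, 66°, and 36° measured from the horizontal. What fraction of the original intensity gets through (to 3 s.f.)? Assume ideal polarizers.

Unpolarized light through the first polarizer → I₁ = ½ I₀, now polarized at 29°.
I₂ = I₁ cos²(66° − 29°) = 0.5 I₀ · cos²(37°) = 0.3189 I₀.
I₃ = I₂ cos²(36° − 66°) = 0.3189 I₀ · cos²(30°) = 0.2392 I₀.
Transmitted fraction = 0.2392.

≈ 0.239 I₀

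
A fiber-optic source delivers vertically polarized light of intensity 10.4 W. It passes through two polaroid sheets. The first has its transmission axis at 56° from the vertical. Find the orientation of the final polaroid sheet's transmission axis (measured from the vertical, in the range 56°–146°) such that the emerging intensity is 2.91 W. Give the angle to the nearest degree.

I₁ = I₀ cos²(56° − 0°) = I₀ cos²(56°) = 0.3127 I₀.
Target fraction: 2.91 / 10.4 W = 0.2798 of I₀.
Need I₂/I₀ = 0.2798, so cos²(θ − 56°) = 0.2798 / 0.3127 = 0.8948.
θ − 56° = arccos(√0.8948) = 18.9°, giving θ ≈ 56 + 18.9 = 74.9°.

θ ≈ 75°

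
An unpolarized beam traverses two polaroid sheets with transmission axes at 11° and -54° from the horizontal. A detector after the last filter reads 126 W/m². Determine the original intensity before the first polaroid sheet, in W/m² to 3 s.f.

Unpolarized light through the first polarizer → I₁ = ½ I₀, now polarized at 11°.
I₂ = I₁ cos²(-54° − 11°) = 0.5 I₀ · cos²(65°) = 0.0893 I₀.
So 126 W/m² = 0.0893 I₀, giving I₀ = 126/0.0893 = 1411 W/m².

I₀ ≈ 1410 W/m²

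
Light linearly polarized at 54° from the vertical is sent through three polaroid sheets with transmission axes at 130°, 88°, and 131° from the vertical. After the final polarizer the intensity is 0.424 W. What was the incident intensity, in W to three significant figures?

I₁ = I₀ cos²(130° − 54°) = I₀ cos²(76°) = 0.05853 I₀.
I₂ = I₁ cos²(88° − 130°) = 0.05853 I₀ · cos²(42°) = 0.03232 I₀.
I₃ = I₂ cos²(131° − 88°) = 0.03232 I₀ · cos²(43°) = 0.01729 I₀.
So 0.424 W = 0.01729 I₀, giving I₀ = 0.424/0.01729 = 24.53 W.

I₀ ≈ 24.5 W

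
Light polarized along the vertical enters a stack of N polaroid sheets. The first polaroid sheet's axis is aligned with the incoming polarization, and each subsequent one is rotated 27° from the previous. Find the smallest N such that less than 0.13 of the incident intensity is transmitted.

First polarizer is aligned with the polarization: full transmission.
Each further stage multiplies by cos²(27°) = 0.7939.
After N polarizers: T = 0.7939^(N−1). Require T < 0.13 ⇒ N−1 > ln(0.13)/ln(0.7939) = 8.84, so N−1 ≥ 9 and N = 10.
Check: N=10 gives T = 0.1253 < 0.13; N=9 gives T = 0.1578.

N = 10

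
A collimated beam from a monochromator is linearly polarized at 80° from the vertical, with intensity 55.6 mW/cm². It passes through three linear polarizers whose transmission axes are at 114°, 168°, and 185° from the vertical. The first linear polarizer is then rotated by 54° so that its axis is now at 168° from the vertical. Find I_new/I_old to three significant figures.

I_new/I_old ≈ 0.00513

Before rotation:
By Malus's law, I₁ = I₀ cos²(114° − 80°) = I₀ cos²(34°) = 0.6873 I₀.
I₂ = I₁ cos²(168° − 114°) = 0.6873 I₀ · cos²(54°) = 0.2375 I₀.
I₃ = I₂ cos²(185° − 168°) = 0.2375 I₀ · cos²(17°) = 0.2172 I₀.
After rotation:
I₁ = I₀ cos²(168° − 80°) = I₀ cos²(88°) = 0.001218 I₀.
I₂ = I₁ cos²(168° − 168°) = 0.001218 I₀ · cos²(0°) = 0.001218 I₀.
I₃ = I₂ cos²(185° − 168°) = 0.001218 I₀ · cos²(17°) = 0.001114 I₀.
Ratio = 0.001114 / 0.2172 = 0.005129.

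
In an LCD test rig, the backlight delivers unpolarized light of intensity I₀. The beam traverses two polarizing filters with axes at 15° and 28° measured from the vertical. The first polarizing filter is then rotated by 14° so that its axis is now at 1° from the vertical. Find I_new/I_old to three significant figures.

Before rotation:
Unpolarized light through the first polarizer → I₁ = ½ I₀, now polarized at 15°.
I₂ = I₁ cos²(28° − 15°) = 0.5 I₀ · cos²(13°) = 0.4747 I₀.
After rotation:
Unpolarized light through the first polarizer → I₁ = ½ I₀, now polarized at 1°.
I₂ = I₁ cos²(28° − 1°) = 0.5 I₀ · cos²(27°) = 0.3969 I₀.
Ratio = 0.3969 / 0.4747 = 0.8362.

I_new/I_old ≈ 0.836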